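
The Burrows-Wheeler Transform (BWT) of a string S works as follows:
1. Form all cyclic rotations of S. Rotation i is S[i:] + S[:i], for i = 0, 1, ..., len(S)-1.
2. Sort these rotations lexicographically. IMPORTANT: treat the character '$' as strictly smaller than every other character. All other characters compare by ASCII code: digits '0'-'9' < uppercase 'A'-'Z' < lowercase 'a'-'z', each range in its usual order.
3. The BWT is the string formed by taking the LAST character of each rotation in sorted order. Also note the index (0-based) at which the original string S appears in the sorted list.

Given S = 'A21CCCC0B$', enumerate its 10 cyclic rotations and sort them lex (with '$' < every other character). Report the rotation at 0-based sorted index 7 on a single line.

Answer: CC0B$A21CC

Derivation:
All 10 rotations (rotation i = S[i:]+S[:i]):
  rot[0] = A21CCCC0B$
  rot[1] = 21CCCC0B$A
  rot[2] = 1CCCC0B$A2
  rot[3] = CCCC0B$A21
  rot[4] = CCC0B$A21C
  rot[5] = CC0B$A21CC
  rot[6] = C0B$A21CCC
  rot[7] = 0B$A21CCCC
  rot[8] = B$A21CCCC0
  rot[9] = $A21CCCC0B
Sorted (with $ < everything):
  sorted[0] = $A21CCCC0B
  sorted[1] = 0B$A21CCCC
  sorted[2] = 1CCCC0B$A2
  sorted[3] = 21CCCC0B$A
  sorted[4] = A21CCCC0B$
  sorted[5] = B$A21CCCC0
  sorted[6] = C0B$A21CCC
  sorted[7] = CC0B$A21CC
  sorted[8] = CCC0B$A21C
  sorted[9] = CCCC0B$A21
sorted[7] = CC0B$A21CC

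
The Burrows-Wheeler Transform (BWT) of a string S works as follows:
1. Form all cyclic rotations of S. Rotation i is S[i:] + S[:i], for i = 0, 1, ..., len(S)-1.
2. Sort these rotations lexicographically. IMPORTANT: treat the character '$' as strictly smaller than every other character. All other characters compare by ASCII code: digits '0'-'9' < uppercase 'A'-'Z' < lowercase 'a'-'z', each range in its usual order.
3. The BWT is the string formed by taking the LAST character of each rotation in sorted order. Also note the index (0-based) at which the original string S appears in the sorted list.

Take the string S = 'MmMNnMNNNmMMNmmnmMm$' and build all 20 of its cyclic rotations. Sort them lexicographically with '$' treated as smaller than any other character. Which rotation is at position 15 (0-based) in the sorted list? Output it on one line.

All 20 rotations (rotation i = S[i:]+S[:i]):
  rot[0] = MmMNnMNNNmMMNmmnmMm$
  rot[1] = mMNnMNNNmMMNmmnmMm$M
  rot[2] = MNnMNNNmMMNmmnmMm$Mm
  rot[3] = NnMNNNmMMNmmnmMm$MmM
  rot[4] = nMNNNmMMNmmnmMm$MmMN
  rot[5] = MNNNmMMNmmnmMm$MmMNn
  rot[6] = NNNmMMNmmnmMm$MmMNnM
  rot[7] = NNmMMNmmnmMm$MmMNnMN
  rot[8] = NmMMNmmnmMm$MmMNnMNN
  rot[9] = mMMNmmnmMm$MmMNnMNNN
  rot[10] = MMNmmnmMm$MmMNnMNNNm
  rot[11] = MNmmnmMm$MmMNnMNNNmM
  rot[12] = NmmnmMm$MmMNnMNNNmMM
  rot[13] = mmnmMm$MmMNnMNNNmMMN
  rot[14] = mnmMm$MmMNnMNNNmMMNm
  rot[15] = nmMm$MmMNnMNNNmMMNmm
  rot[16] = mMm$MmMNnMNNNmMMNmmn
  rot[17] = Mm$MmMNnMNNNmMMNmmnm
  rot[18] = m$MmMNnMNNNmMMNmmnmM
  rot[19] = $MmMNnMNNNmMMNmmnmMm
Sorted (with $ < everything):
  sorted[0] = $MmMNnMNNNmMMNmmnmMm
  sorted[1] = MMNmmnmMm$MmMNnMNNNm
  sorted[2] = MNNNmMMNmmnmMm$MmMNn
  sorted[3] = MNmmnmMm$MmMNnMNNNmM
  sorted[4] = MNnMNNNmMMNmmnmMm$Mm
  sorted[5] = Mm$MmMNnMNNNmMMNmmnm
  sorted[6] = MmMNnMNNNmMMNmmnmMm$
  sorted[7] = NNNmMMNmmnmMm$MmMNnM
  sorted[8] = NNmMMNmmnmMm$MmMNnMN
  sorted[9] = NmMMNmmnmMm$MmMNnMNN
  sorted[10] = NmmnmMm$MmMNnMNNNmMM
  sorted[11] = NnMNNNmMMNmmnmMm$MmM
  sorted[12] = m$MmMNnMNNNmMMNmmnmM
  sorted[13] = mMMNmmnmMm$MmMNnMNNN
  sorted[14] = mMNnMNNNmMMNmmnmMm$M
  sorted[15] = mMm$MmMNnMNNNmMMNmmn
  sorted[16] = mmnmMm$MmMNnMNNNmMMN
  sorted[17] = mnmMm$MmMNnMNNNmMMNm
  sorted[18] = nMNNNmMMNmmnmMm$MmMN
  sorted[19] = nmMm$MmMNnMNNNmMMNmm
sorted[15] = mMm$MmMNnMNNNmMMNmmn

Answer: mMm$MmMNnMNNNmMMNmmn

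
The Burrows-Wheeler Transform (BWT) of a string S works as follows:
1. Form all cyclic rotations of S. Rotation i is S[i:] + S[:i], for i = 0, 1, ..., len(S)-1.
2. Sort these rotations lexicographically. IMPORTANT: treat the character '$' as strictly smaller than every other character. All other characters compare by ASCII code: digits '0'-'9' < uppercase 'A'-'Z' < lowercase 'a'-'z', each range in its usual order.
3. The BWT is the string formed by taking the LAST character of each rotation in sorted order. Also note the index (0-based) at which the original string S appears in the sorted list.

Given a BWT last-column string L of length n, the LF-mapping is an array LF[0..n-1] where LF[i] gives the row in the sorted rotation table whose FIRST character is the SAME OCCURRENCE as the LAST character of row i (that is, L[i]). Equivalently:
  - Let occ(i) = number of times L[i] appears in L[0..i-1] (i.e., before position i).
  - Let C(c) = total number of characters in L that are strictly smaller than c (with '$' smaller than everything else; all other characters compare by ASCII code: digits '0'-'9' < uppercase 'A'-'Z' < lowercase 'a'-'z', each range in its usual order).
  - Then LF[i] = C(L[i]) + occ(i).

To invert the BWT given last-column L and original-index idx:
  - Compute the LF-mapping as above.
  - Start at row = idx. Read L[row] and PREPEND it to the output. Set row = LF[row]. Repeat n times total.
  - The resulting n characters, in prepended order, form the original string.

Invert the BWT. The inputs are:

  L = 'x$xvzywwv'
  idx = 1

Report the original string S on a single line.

Answer: vwxvzwyx$

Derivation:
LF mapping: 5 0 6 1 8 7 3 4 2
Walk LF starting at row 1, prepending L[row]:
  step 1: row=1, L[1]='$', prepend. Next row=LF[1]=0
  step 2: row=0, L[0]='x', prepend. Next row=LF[0]=5
  step 3: row=5, L[5]='y', prepend. Next row=LF[5]=7
  step 4: row=7, L[7]='w', prepend. Next row=LF[7]=4
  step 5: row=4, L[4]='z', prepend. Next row=LF[4]=8
  step 6: row=8, L[8]='v', prepend. Next row=LF[8]=2
  step 7: row=2, L[2]='x', prepend. Next row=LF[2]=6
  step 8: row=6, L[6]='w', prepend. Next row=LF[6]=3
  step 9: row=3, L[3]='v', prepend. Next row=LF[3]=1
Reversed output: vwxvzwyx$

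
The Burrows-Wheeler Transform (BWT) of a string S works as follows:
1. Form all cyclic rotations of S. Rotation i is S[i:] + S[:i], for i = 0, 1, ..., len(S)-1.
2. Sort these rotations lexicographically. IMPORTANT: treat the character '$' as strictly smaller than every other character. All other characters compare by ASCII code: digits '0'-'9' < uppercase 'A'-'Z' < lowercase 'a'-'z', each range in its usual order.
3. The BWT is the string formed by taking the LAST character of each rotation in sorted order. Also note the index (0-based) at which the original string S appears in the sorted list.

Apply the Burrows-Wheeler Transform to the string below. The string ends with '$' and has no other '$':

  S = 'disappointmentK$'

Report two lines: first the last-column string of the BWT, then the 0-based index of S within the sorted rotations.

All 16 rotations (rotation i = S[i:]+S[:i]):
  rot[0] = disappointmentK$
  rot[1] = isappointmentK$d
  rot[2] = sappointmentK$di
  rot[3] = appointmentK$dis
  rot[4] = ppointmentK$disa
  rot[5] = pointmentK$disap
  rot[6] = ointmentK$disapp
  rot[7] = intmentK$disappo
  rot[8] = ntmentK$disappoi
  rot[9] = tmentK$disappoin
  rot[10] = mentK$disappoint
  rot[11] = entK$disappointm
  rot[12] = ntK$disappointme
  rot[13] = tK$disappointmen
  rot[14] = K$disappointment
  rot[15] = $disappointmentK
Sorted (with $ < everything):
  sorted[0] = $disappointmentK  (last char: 'K')
  sorted[1] = K$disappointment  (last char: 't')
  sorted[2] = appointmentK$dis  (last char: 's')
  sorted[3] = disappointmentK$  (last char: '$')
  sorted[4] = entK$disappointm  (last char: 'm')
  sorted[5] = intmentK$disappo  (last char: 'o')
  sorted[6] = isappointmentK$d  (last char: 'd')
  sorted[7] = mentK$disappoint  (last char: 't')
  sorted[8] = ntK$disappointme  (last char: 'e')
  sorted[9] = ntmentK$disappoi  (last char: 'i')
  sorted[10] = ointmentK$disapp  (last char: 'p')
  sorted[11] = pointmentK$disap  (last char: 'p')
  sorted[12] = ppointmentK$disa  (last char: 'a')
  sorted[13] = sappointmentK$di  (last char: 'i')
  sorted[14] = tK$disappointmen  (last char: 'n')
  sorted[15] = tmentK$disappoin  (last char: 'n')
Last column: Kts$modteippainn
Original string S is at sorted index 3

Answer: Kts$modteippainn
3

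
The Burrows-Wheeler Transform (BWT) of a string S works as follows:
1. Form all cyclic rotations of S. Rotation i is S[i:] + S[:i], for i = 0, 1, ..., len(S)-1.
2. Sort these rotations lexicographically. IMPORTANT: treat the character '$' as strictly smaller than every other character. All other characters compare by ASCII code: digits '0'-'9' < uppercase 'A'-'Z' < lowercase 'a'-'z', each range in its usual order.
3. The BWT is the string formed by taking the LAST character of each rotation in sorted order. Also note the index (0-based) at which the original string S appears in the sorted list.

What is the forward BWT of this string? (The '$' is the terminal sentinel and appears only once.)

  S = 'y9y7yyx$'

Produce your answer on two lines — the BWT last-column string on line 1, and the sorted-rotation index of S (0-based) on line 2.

All 8 rotations (rotation i = S[i:]+S[:i]):
  rot[0] = y9y7yyx$
  rot[1] = 9y7yyx$y
  rot[2] = y7yyx$y9
  rot[3] = 7yyx$y9y
  rot[4] = yyx$y9y7
  rot[5] = yx$y9y7y
  rot[6] = x$y9y7yy
  rot[7] = $y9y7yyx
Sorted (with $ < everything):
  sorted[0] = $y9y7yyx  (last char: 'x')
  sorted[1] = 7yyx$y9y  (last char: 'y')
  sorted[2] = 9y7yyx$y  (last char: 'y')
  sorted[3] = x$y9y7yy  (last char: 'y')
  sorted[4] = y7yyx$y9  (last char: '9')
  sorted[5] = y9y7yyx$  (last char: '$')
  sorted[6] = yx$y9y7y  (last char: 'y')
  sorted[7] = yyx$y9y7  (last char: '7')
Last column: xyyy9$y7
Original string S is at sorted index 5

Answer: xyyy9$y7
5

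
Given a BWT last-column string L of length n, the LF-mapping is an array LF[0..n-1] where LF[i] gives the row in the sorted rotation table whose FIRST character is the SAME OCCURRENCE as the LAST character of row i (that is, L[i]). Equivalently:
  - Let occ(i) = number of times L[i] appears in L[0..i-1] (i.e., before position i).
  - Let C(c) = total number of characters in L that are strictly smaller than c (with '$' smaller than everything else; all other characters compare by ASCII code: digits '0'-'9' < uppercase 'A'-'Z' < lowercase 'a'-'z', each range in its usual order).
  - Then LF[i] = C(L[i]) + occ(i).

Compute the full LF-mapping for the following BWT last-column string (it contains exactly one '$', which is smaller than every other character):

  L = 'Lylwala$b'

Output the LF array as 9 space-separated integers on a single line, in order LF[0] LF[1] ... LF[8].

Answer: 1 8 5 7 2 6 3 0 4

Derivation:
Char counts: '$':1, 'L':1, 'a':2, 'b':1, 'l':2, 'w':1, 'y':1
C (first-col start): C('$')=0, C('L')=1, C('a')=2, C('b')=4, C('l')=5, C('w')=7, C('y')=8
L[0]='L': occ=0, LF[0]=C('L')+0=1+0=1
L[1]='y': occ=0, LF[1]=C('y')+0=8+0=8
L[2]='l': occ=0, LF[2]=C('l')+0=5+0=5
L[3]='w': occ=0, LF[3]=C('w')+0=7+0=7
L[4]='a': occ=0, LF[4]=C('a')+0=2+0=2
L[5]='l': occ=1, LF[5]=C('l')+1=5+1=6
L[6]='a': occ=1, LF[6]=C('a')+1=2+1=3
L[7]='$': occ=0, LF[7]=C('$')+0=0+0=0
L[8]='b': occ=0, LF[8]=C('b')+0=4+0=4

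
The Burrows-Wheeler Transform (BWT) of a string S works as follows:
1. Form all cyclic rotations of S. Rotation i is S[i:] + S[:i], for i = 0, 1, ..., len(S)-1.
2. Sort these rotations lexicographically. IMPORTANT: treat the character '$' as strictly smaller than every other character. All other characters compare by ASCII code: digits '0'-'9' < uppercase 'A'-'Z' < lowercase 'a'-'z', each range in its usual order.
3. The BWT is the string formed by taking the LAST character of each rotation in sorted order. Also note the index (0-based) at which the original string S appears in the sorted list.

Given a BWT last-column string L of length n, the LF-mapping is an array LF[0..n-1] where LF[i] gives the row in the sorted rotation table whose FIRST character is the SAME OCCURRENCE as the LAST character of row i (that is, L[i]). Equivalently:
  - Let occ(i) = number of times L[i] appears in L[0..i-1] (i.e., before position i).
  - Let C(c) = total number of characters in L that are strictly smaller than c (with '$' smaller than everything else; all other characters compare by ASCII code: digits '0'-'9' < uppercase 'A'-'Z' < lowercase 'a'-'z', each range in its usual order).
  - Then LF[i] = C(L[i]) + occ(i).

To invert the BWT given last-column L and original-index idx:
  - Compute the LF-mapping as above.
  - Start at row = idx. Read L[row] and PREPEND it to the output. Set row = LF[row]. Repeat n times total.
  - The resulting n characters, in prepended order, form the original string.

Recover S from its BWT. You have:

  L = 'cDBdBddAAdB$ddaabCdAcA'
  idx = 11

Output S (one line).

Answer: adAdbdBACdBAddDABacdc$

Derivation:
LF mapping: 13 9 5 15 6 16 17 1 2 18 7 0 19 20 10 11 12 8 21 3 14 4
Walk LF starting at row 11, prepending L[row]:
  step 1: row=11, L[11]='$', prepend. Next row=LF[11]=0
  step 2: row=0, L[0]='c', prepend. Next row=LF[0]=13
  step 3: row=13, L[13]='d', prepend. Next row=LF[13]=20
  step 4: row=20, L[20]='c', prepend. Next row=LF[20]=14
  step 5: row=14, L[14]='a', prepend. Next row=LF[14]=10
  step 6: row=10, L[10]='B', prepend. Next row=LF[10]=7
  step 7: row=7, L[7]='A', prepend. Next row=LF[7]=1
  step 8: row=1, L[1]='D', prepend. Next row=LF[1]=9
  step 9: row=9, L[9]='d', prepend. Next row=LF[9]=18
  step 10: row=18, L[18]='d', prepend. Next row=LF[18]=21
  step 11: row=21, L[21]='A', prepend. Next row=LF[21]=4
  step 12: row=4, L[4]='B', prepend. Next row=LF[4]=6
  step 13: row=6, L[6]='d', prepend. Next row=LF[6]=17
  step 14: row=17, L[17]='C', prepend. Next row=LF[17]=8
  step 15: row=8, L[8]='A', prepend. Next row=LF[8]=2
  step 16: row=2, L[2]='B', prepend. Next row=LF[2]=5
  step 17: row=5, L[5]='d', prepend. Next row=LF[5]=16
  step 18: row=16, L[16]='b', prepend. Next row=LF[16]=12
  step 19: row=12, L[12]='d', prepend. Next row=LF[12]=19
  step 20: row=19, L[19]='A', prepend. Next row=LF[19]=3
  step 21: row=3, L[3]='d', prepend. Next row=LF[3]=15
  step 22: row=15, L[15]='a', prepend. Next row=LF[15]=11
Reversed output: adAdbdBACdBAddDABacdc$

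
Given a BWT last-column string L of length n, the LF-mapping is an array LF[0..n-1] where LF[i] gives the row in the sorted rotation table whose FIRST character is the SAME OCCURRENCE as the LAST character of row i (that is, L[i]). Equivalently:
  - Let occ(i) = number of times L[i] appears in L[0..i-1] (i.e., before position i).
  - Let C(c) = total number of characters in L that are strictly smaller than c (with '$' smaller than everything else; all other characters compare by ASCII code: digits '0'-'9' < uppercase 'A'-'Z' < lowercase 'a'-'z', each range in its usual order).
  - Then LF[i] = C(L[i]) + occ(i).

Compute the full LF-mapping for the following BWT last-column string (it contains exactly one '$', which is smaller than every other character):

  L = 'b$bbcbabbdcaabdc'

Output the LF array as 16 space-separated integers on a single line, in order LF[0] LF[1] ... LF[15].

Char counts: '$':1, 'a':3, 'b':7, 'c':3, 'd':2
C (first-col start): C('$')=0, C('a')=1, C('b')=4, C('c')=11, C('d')=14
L[0]='b': occ=0, LF[0]=C('b')+0=4+0=4
L[1]='$': occ=0, LF[1]=C('$')+0=0+0=0
L[2]='b': occ=1, LF[2]=C('b')+1=4+1=5
L[3]='b': occ=2, LF[3]=C('b')+2=4+2=6
L[4]='c': occ=0, LF[4]=C('c')+0=11+0=11
L[5]='b': occ=3, LF[5]=C('b')+3=4+3=7
L[6]='a': occ=0, LF[6]=C('a')+0=1+0=1
L[7]='b': occ=4, LF[7]=C('b')+4=4+4=8
L[8]='b': occ=5, LF[8]=C('b')+5=4+5=9
L[9]='d': occ=0, LF[9]=C('d')+0=14+0=14
L[10]='c': occ=1, LF[10]=C('c')+1=11+1=12
L[11]='a': occ=1, LF[11]=C('a')+1=1+1=2
L[12]='a': occ=2, LF[12]=C('a')+2=1+2=3
L[13]='b': occ=6, LF[13]=C('b')+6=4+6=10
L[14]='d': occ=1, LF[14]=C('d')+1=14+1=15
L[15]='c': occ=2, LF[15]=C('c')+2=11+2=13

Answer: 4 0 5 6 11 7 1 8 9 14 12 2 3 10 15 13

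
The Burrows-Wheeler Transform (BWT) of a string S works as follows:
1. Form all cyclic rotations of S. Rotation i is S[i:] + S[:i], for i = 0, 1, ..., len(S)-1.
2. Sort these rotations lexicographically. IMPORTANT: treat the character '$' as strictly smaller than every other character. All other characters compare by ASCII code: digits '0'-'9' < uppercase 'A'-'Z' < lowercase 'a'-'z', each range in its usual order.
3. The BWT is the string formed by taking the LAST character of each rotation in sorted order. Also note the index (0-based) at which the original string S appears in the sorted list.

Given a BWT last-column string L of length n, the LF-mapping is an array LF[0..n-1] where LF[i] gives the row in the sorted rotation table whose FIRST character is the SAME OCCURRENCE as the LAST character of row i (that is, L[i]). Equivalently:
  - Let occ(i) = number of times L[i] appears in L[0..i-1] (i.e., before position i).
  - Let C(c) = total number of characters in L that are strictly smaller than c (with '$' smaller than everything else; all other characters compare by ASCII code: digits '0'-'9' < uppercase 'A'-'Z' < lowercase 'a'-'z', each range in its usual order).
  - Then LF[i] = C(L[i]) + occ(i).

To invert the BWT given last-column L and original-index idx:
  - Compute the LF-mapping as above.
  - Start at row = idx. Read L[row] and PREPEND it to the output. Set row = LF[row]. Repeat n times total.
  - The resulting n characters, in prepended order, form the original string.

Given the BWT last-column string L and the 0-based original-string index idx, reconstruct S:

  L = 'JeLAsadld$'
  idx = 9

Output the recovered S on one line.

LF mapping: 2 7 3 1 9 4 5 8 6 0
Walk LF starting at row 9, prepending L[row]:
  step 1: row=9, L[9]='$', prepend. Next row=LF[9]=0
  step 2: row=0, L[0]='J', prepend. Next row=LF[0]=2
  step 3: row=2, L[2]='L', prepend. Next row=LF[2]=3
  step 4: row=3, L[3]='A', prepend. Next row=LF[3]=1
  step 5: row=1, L[1]='e', prepend. Next row=LF[1]=7
  step 6: row=7, L[7]='l', prepend. Next row=LF[7]=8
  step 7: row=8, L[8]='d', prepend. Next row=LF[8]=6
  step 8: row=6, L[6]='d', prepend. Next row=LF[6]=5
  step 9: row=5, L[5]='a', prepend. Next row=LF[5]=4
  step 10: row=4, L[4]='s', prepend. Next row=LF[4]=9
Reversed output: saddleALJ$

Answer: saddleALJ$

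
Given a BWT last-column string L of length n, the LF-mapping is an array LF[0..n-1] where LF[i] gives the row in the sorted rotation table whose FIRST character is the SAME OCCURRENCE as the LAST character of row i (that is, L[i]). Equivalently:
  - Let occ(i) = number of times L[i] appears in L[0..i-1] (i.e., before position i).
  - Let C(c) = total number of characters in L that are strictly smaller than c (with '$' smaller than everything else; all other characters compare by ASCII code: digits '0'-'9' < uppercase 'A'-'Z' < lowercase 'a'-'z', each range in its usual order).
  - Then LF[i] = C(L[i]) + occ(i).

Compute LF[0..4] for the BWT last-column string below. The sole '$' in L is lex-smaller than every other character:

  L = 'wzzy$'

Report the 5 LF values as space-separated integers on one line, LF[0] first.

Answer: 1 3 4 2 0

Derivation:
Char counts: '$':1, 'w':1, 'y':1, 'z':2
C (first-col start): C('$')=0, C('w')=1, C('y')=2, C('z')=3
L[0]='w': occ=0, LF[0]=C('w')+0=1+0=1
L[1]='z': occ=0, LF[1]=C('z')+0=3+0=3
L[2]='z': occ=1, LF[2]=C('z')+1=3+1=4
L[3]='y': occ=0, LF[3]=C('y')+0=2+0=2
L[4]='$': occ=0, LF[4]=C('$')+0=0+0=0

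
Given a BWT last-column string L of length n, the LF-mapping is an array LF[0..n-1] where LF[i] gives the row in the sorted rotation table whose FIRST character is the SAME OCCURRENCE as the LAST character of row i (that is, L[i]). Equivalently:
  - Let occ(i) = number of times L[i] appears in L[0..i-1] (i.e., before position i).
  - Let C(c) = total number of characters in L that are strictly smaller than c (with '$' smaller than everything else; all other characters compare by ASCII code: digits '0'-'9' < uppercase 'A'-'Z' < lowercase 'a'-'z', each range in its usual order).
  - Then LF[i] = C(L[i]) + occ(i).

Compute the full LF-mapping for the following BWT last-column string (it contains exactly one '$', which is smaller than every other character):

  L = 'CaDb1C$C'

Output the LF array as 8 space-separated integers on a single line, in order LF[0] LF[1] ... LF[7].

Char counts: '$':1, '1':1, 'C':3, 'D':1, 'a':1, 'b':1
C (first-col start): C('$')=0, C('1')=1, C('C')=2, C('D')=5, C('a')=6, C('b')=7
L[0]='C': occ=0, LF[0]=C('C')+0=2+0=2
L[1]='a': occ=0, LF[1]=C('a')+0=6+0=6
L[2]='D': occ=0, LF[2]=C('D')+0=5+0=5
L[3]='b': occ=0, LF[3]=C('b')+0=7+0=7
L[4]='1': occ=0, LF[4]=C('1')+0=1+0=1
L[5]='C': occ=1, LF[5]=C('C')+1=2+1=3
L[6]='$': occ=0, LF[6]=C('$')+0=0+0=0
L[7]='C': occ=2, LF[7]=C('C')+2=2+2=4

Answer: 2 6 5 7 1 3 0 4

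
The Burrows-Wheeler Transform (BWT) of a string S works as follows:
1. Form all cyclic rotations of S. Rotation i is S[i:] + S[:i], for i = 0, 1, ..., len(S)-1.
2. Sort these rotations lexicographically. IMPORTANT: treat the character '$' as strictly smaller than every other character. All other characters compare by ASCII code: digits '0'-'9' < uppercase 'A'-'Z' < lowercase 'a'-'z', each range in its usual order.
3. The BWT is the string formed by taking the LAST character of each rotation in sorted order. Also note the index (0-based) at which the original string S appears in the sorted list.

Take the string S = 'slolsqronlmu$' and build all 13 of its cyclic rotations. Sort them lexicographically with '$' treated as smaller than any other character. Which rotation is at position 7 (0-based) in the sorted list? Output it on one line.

All 13 rotations (rotation i = S[i:]+S[:i]):
  rot[0] = slolsqronlmu$
  rot[1] = lolsqronlmu$s
  rot[2] = olsqronlmu$sl
  rot[3] = lsqronlmu$slo
  rot[4] = sqronlmu$slol
  rot[5] = qronlmu$slols
  rot[6] = ronlmu$slolsq
  rot[7] = onlmu$slolsqr
  rot[8] = nlmu$slolsqro
  rot[9] = lmu$slolsqron
  rot[10] = mu$slolsqronl
  rot[11] = u$slolsqronlm
  rot[12] = $slolsqronlmu
Sorted (with $ < everything):
  sorted[0] = $slolsqronlmu
  sorted[1] = lmu$slolsqron
  sorted[2] = lolsqronlmu$s
  sorted[3] = lsqronlmu$slo
  sorted[4] = mu$slolsqronl
  sorted[5] = nlmu$slolsqro
  sorted[6] = olsqronlmu$sl
  sorted[7] = onlmu$slolsqr
  sorted[8] = qronlmu$slols
  sorted[9] = ronlmu$slolsq
  sorted[10] = slolsqronlmu$
  sorted[11] = sqronlmu$slol
  sorted[12] = u$slolsqronlm
sorted[7] = onlmu$slolsqr

Answer: onlmu$slolsqr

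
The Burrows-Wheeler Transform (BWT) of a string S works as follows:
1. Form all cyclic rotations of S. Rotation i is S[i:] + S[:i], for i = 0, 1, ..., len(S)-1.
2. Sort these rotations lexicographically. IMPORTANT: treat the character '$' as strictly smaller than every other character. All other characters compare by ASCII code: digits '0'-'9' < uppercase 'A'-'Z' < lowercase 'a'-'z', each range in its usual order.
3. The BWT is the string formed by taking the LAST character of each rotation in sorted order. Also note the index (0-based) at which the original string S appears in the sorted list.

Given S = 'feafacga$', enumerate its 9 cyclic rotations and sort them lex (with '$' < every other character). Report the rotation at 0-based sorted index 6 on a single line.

All 9 rotations (rotation i = S[i:]+S[:i]):
  rot[0] = feafacga$
  rot[1] = eafacga$f
  rot[2] = afacga$fe
  rot[3] = facga$fea
  rot[4] = acga$feaf
  rot[5] = cga$feafa
  rot[6] = ga$feafac
  rot[7] = a$feafacg
  rot[8] = $feafacga
Sorted (with $ < everything):
  sorted[0] = $feafacga
  sorted[1] = a$feafacg
  sorted[2] = acga$feaf
  sorted[3] = afacga$fe
  sorted[4] = cga$feafa
  sorted[5] = eafacga$f
  sorted[6] = facga$fea
  sorted[7] = feafacga$
  sorted[8] = ga$feafac
sorted[6] = facga$fea

Answer: facga$fea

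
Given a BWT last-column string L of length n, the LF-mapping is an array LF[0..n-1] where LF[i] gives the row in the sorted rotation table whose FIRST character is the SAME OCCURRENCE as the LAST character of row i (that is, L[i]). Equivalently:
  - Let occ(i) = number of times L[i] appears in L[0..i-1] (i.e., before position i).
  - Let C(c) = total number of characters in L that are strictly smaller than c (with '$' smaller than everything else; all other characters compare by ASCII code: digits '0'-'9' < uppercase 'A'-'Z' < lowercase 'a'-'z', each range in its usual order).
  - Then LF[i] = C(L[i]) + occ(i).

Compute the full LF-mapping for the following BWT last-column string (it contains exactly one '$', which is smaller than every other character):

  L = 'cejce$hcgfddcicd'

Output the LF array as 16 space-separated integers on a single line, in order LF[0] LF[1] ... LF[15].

Answer: 1 9 15 2 10 0 13 3 12 11 6 7 4 14 5 8

Derivation:
Char counts: '$':1, 'c':5, 'd':3, 'e':2, 'f':1, 'g':1, 'h':1, 'i':1, 'j':1
C (first-col start): C('$')=0, C('c')=1, C('d')=6, C('e')=9, C('f')=11, C('g')=12, C('h')=13, C('i')=14, C('j')=15
L[0]='c': occ=0, LF[0]=C('c')+0=1+0=1
L[1]='e': occ=0, LF[1]=C('e')+0=9+0=9
L[2]='j': occ=0, LF[2]=C('j')+0=15+0=15
L[3]='c': occ=1, LF[3]=C('c')+1=1+1=2
L[4]='e': occ=1, LF[4]=C('e')+1=9+1=10
L[5]='$': occ=0, LF[5]=C('$')+0=0+0=0
L[6]='h': occ=0, LF[6]=C('h')+0=13+0=13
L[7]='c': occ=2, LF[7]=C('c')+2=1+2=3
L[8]='g': occ=0, LF[8]=C('g')+0=12+0=12
L[9]='f': occ=0, LF[9]=C('f')+0=11+0=11
L[10]='d': occ=0, LF[10]=C('d')+0=6+0=6
L[11]='d': occ=1, LF[11]=C('d')+1=6+1=7
L[12]='c': occ=3, LF[12]=C('c')+3=1+3=4
L[13]='i': occ=0, LF[13]=C('i')+0=14+0=14
L[14]='c': occ=4, LF[14]=C('c')+4=1+4=5
L[15]='d': occ=2, LF[15]=C('d')+2=6+2=8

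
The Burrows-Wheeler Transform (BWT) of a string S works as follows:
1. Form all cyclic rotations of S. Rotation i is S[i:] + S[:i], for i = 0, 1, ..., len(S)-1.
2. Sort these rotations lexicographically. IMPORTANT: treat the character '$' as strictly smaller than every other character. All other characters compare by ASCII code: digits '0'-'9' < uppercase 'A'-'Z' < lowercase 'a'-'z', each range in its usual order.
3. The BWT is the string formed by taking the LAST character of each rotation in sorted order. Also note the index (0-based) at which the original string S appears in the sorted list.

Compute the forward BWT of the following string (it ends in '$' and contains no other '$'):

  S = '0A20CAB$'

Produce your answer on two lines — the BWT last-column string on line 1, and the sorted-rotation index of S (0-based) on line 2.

Answer: B$2A0CA0
1

Derivation:
All 8 rotations (rotation i = S[i:]+S[:i]):
  rot[0] = 0A20CAB$
  rot[1] = A20CAB$0
  rot[2] = 20CAB$0A
  rot[3] = 0CAB$0A2
  rot[4] = CAB$0A20
  rot[5] = AB$0A20C
  rot[6] = B$0A20CA
  rot[7] = $0A20CAB
Sorted (with $ < everything):
  sorted[0] = $0A20CAB  (last char: 'B')
  sorted[1] = 0A20CAB$  (last char: '$')
  sorted[2] = 0CAB$0A2  (last char: '2')
  sorted[3] = 20CAB$0A  (last char: 'A')
  sorted[4] = A20CAB$0  (last char: '0')
  sorted[5] = AB$0A20C  (last char: 'C')
  sorted[6] = B$0A20CA  (last char: 'A')
  sorted[7] = CAB$0A20  (last char: '0')
Last column: B$2A0CA0
Original string S is at sorted index 1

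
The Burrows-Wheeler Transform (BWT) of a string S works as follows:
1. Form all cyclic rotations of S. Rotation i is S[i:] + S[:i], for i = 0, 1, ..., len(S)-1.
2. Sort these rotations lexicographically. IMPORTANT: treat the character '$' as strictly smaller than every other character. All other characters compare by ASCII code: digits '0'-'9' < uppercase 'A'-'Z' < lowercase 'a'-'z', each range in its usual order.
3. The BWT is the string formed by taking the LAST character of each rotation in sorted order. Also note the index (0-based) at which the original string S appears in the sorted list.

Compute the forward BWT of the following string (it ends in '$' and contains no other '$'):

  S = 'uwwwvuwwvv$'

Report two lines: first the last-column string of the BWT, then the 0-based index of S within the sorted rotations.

All 11 rotations (rotation i = S[i:]+S[:i]):
  rot[0] = uwwwvuwwvv$
  rot[1] = wwwvuwwvv$u
  rot[2] = wwvuwwvv$uw
  rot[3] = wvuwwvv$uww
  rot[4] = vuwwvv$uwww
  rot[5] = uwwvv$uwwwv
  rot[6] = wwvv$uwwwvu
  rot[7] = wvv$uwwwvuw
  rot[8] = vv$uwwwvuww
  rot[9] = v$uwwwvuwwv
  rot[10] = $uwwwvuwwvv
Sorted (with $ < everything):
  sorted[0] = $uwwwvuwwvv  (last char: 'v')
  sorted[1] = uwwvv$uwwwv  (last char: 'v')
  sorted[2] = uwwwvuwwvv$  (last char: '$')
  sorted[3] = v$uwwwvuwwv  (last char: 'v')
  sorted[4] = vuwwvv$uwww  (last char: 'w')
  sorted[5] = vv$uwwwvuww  (last char: 'w')
  sorted[6] = wvuwwvv$uww  (last char: 'w')
  sorted[7] = wvv$uwwwvuw  (last char: 'w')
  sorted[8] = wwvuwwvv$uw  (last char: 'w')
  sorted[9] = wwvv$uwwwvu  (last char: 'u')
  sorted[10] = wwwvuwwvv$u  (last char: 'u')
Last column: vv$vwwwwwuu
Original string S is at sorted index 2

Answer: vv$vwwwwwuu
2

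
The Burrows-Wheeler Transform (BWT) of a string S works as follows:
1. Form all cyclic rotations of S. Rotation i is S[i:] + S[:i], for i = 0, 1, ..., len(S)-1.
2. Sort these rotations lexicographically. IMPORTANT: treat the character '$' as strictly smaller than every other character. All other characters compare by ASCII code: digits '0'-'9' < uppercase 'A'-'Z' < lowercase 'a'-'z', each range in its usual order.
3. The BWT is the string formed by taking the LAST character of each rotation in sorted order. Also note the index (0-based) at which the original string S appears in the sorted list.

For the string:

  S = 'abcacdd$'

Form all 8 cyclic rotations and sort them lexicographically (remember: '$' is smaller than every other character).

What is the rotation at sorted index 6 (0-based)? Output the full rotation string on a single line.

All 8 rotations (rotation i = S[i:]+S[:i]):
  rot[0] = abcacdd$
  rot[1] = bcacdd$a
  rot[2] = cacdd$ab
  rot[3] = acdd$abc
  rot[4] = cdd$abca
  rot[5] = dd$abcac
  rot[6] = d$abcacd
  rot[7] = $abcacdd
Sorted (with $ < everything):
  sorted[0] = $abcacdd
  sorted[1] = abcacdd$
  sorted[2] = acdd$abc
  sorted[3] = bcacdd$a
  sorted[4] = cacdd$ab
  sorted[5] = cdd$abca
  sorted[6] = d$abcacd
  sorted[7] = dd$abcac
sorted[6] = d$abcacd

Answer: d$abcacd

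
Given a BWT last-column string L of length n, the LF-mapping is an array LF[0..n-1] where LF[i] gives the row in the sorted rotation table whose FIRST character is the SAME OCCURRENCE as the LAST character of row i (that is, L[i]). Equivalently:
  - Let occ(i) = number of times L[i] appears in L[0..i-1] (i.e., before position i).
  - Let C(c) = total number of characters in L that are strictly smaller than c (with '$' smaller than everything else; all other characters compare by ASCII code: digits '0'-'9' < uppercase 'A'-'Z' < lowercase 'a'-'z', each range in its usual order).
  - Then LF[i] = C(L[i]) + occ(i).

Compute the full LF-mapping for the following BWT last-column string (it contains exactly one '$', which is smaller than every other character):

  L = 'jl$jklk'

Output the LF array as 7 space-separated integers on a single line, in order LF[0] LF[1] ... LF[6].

Char counts: '$':1, 'j':2, 'k':2, 'l':2
C (first-col start): C('$')=0, C('j')=1, C('k')=3, C('l')=5
L[0]='j': occ=0, LF[0]=C('j')+0=1+0=1
L[1]='l': occ=0, LF[1]=C('l')+0=5+0=5
L[2]='$': occ=0, LF[2]=C('$')+0=0+0=0
L[3]='j': occ=1, LF[3]=C('j')+1=1+1=2
L[4]='k': occ=0, LF[4]=C('k')+0=3+0=3
L[5]='l': occ=1, LF[5]=C('l')+1=5+1=6
L[6]='k': occ=1, LF[6]=C('k')+1=3+1=4

Answer: 1 5 0 2 3 6 4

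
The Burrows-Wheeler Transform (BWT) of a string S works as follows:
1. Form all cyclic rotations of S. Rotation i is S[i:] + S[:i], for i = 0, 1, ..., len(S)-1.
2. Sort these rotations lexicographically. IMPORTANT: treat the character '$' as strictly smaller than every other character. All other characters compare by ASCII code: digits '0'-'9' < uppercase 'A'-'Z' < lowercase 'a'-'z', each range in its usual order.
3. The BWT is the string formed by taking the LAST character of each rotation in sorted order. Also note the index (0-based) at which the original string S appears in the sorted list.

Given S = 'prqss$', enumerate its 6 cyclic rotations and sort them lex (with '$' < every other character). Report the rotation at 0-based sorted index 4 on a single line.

Answer: s$prqs

Derivation:
All 6 rotations (rotation i = S[i:]+S[:i]):
  rot[0] = prqss$
  rot[1] = rqss$p
  rot[2] = qss$pr
  rot[3] = ss$prq
  rot[4] = s$prqs
  rot[5] = $prqss
Sorted (with $ < everything):
  sorted[0] = $prqss
  sorted[1] = prqss$
  sorted[2] = qss$pr
  sorted[3] = rqss$p
  sorted[4] = s$prqs
  sorted[5] = ss$prq
sorted[4] = s$prqs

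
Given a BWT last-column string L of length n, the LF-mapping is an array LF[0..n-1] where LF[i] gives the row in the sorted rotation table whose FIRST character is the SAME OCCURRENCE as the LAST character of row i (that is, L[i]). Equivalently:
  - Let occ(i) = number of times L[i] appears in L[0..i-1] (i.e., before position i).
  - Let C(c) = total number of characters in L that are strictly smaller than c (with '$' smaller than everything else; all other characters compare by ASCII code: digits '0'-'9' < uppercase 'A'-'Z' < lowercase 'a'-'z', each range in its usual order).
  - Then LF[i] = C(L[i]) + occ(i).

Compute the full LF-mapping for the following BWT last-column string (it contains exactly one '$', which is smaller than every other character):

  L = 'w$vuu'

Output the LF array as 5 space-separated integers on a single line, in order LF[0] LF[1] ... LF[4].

Answer: 4 0 3 1 2

Derivation:
Char counts: '$':1, 'u':2, 'v':1, 'w':1
C (first-col start): C('$')=0, C('u')=1, C('v')=3, C('w')=4
L[0]='w': occ=0, LF[0]=C('w')+0=4+0=4
L[1]='$': occ=0, LF[1]=C('$')+0=0+0=0
L[2]='v': occ=0, LF[2]=C('v')+0=3+0=3
L[3]='u': occ=0, LF[3]=C('u')+0=1+0=1
L[4]='u': occ=1, LF[4]=C('u')+1=1+1=2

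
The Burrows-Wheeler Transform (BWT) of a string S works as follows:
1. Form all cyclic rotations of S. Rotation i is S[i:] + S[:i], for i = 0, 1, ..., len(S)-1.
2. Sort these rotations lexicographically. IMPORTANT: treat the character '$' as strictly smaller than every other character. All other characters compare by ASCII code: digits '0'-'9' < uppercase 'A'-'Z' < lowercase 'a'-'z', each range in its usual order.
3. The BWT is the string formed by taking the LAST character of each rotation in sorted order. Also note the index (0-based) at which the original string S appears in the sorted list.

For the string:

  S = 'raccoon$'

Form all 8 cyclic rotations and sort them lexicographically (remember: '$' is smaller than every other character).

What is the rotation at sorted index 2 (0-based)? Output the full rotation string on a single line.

Answer: ccoon$ra

Derivation:
All 8 rotations (rotation i = S[i:]+S[:i]):
  rot[0] = raccoon$
  rot[1] = accoon$r
  rot[2] = ccoon$ra
  rot[3] = coon$rac
  rot[4] = oon$racc
  rot[5] = on$racco
  rot[6] = n$raccoo
  rot[7] = $raccoon
Sorted (with $ < everything):
  sorted[0] = $raccoon
  sorted[1] = accoon$r
  sorted[2] = ccoon$ra
  sorted[3] = coon$rac
  sorted[4] = n$raccoo
  sorted[5] = on$racco
  sorted[6] = oon$racc
  sorted[7] = raccoon$
sorted[2] = ccoon$ra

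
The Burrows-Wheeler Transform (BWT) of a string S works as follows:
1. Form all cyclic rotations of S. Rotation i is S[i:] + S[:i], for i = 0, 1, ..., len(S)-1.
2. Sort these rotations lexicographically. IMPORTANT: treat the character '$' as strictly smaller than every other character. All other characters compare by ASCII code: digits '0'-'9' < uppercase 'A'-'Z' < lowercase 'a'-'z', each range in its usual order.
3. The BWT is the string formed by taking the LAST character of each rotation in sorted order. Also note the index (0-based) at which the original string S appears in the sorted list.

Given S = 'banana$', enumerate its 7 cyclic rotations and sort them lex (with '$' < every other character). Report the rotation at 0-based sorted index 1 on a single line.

Answer: a$banan

Derivation:
All 7 rotations (rotation i = S[i:]+S[:i]):
  rot[0] = banana$
  rot[1] = anana$b
  rot[2] = nana$ba
  rot[3] = ana$ban
  rot[4] = na$bana
  rot[5] = a$banan
  rot[6] = $banana
Sorted (with $ < everything):
  sorted[0] = $banana
  sorted[1] = a$banan
  sorted[2] = ana$ban
  sorted[3] = anana$b
  sorted[4] = banana$
  sorted[5] = na$bana
  sorted[6] = nana$ba
sorted[1] = a$banan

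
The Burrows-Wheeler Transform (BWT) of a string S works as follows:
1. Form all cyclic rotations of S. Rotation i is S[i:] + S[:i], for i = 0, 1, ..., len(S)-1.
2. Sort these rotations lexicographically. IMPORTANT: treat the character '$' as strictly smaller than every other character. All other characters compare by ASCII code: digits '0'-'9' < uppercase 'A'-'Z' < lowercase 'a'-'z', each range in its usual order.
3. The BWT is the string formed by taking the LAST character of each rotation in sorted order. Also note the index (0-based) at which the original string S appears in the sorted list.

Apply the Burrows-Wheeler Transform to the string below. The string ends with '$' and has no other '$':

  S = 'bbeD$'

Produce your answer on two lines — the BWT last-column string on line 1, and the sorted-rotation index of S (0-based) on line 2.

Answer: De$bb
2

Derivation:
All 5 rotations (rotation i = S[i:]+S[:i]):
  rot[0] = bbeD$
  rot[1] = beD$b
  rot[2] = eD$bb
  rot[3] = D$bbe
  rot[4] = $bbeD
Sorted (with $ < everything):
  sorted[0] = $bbeD  (last char: 'D')
  sorted[1] = D$bbe  (last char: 'e')
  sorted[2] = bbeD$  (last char: '$')
  sorted[3] = beD$b  (last char: 'b')
  sorted[4] = eD$bb  (last char: 'b')
Last column: De$bb
Original string S is at sorted index 2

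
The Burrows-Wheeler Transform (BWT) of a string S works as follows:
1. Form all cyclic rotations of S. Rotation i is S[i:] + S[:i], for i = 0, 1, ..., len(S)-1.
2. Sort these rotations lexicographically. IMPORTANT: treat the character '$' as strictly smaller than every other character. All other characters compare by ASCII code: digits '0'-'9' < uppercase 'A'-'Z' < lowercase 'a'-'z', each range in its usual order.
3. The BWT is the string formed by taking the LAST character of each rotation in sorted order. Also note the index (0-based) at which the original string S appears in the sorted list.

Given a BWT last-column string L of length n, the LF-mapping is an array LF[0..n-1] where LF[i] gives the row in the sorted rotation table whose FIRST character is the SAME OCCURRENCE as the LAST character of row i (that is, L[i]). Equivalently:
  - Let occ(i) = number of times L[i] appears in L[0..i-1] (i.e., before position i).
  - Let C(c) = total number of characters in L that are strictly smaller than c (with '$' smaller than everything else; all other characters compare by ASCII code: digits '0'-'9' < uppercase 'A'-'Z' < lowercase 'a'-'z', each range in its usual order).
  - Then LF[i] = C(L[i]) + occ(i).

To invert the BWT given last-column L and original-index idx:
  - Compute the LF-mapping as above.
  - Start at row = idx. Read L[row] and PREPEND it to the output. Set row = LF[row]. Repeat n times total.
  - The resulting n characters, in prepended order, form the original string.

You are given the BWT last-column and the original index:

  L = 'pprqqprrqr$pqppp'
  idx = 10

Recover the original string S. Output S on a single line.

Answer: qqpprprprqpqrpp$

Derivation:
LF mapping: 1 2 12 8 9 3 13 14 10 15 0 4 11 5 6 7
Walk LF starting at row 10, prepending L[row]:
  step 1: row=10, L[10]='$', prepend. Next row=LF[10]=0
  step 2: row=0, L[0]='p', prepend. Next row=LF[0]=1
  step 3: row=1, L[1]='p', prepend. Next row=LF[1]=2
  step 4: row=2, L[2]='r', prepend. Next row=LF[2]=12
  step 5: row=12, L[12]='q', prepend. Next row=LF[12]=11
  step 6: row=11, L[11]='p', prepend. Next row=LF[11]=4
  step 7: row=4, L[4]='q', prepend. Next row=LF[4]=9
  step 8: row=9, L[9]='r', prepend. Next row=LF[9]=15
  step 9: row=15, L[15]='p', prepend. Next row=LF[15]=7
  step 10: row=7, L[7]='r', prepend. Next row=LF[7]=14
  step 11: row=14, L[14]='p', prepend. Next row=LF[14]=6
  step 12: row=6, L[6]='r', prepend. Next row=LF[6]=13
  step 13: row=13, L[13]='p', prepend. Next row=LF[13]=5
  step 14: row=5, L[5]='p', prepend. Next row=LF[5]=3
  step 15: row=3, L[3]='q', prepend. Next row=LF[3]=8
  step 16: row=8, L[8]='q', prepend. Next row=LF[8]=10
Reversed output: qqpprprprqpqrpp$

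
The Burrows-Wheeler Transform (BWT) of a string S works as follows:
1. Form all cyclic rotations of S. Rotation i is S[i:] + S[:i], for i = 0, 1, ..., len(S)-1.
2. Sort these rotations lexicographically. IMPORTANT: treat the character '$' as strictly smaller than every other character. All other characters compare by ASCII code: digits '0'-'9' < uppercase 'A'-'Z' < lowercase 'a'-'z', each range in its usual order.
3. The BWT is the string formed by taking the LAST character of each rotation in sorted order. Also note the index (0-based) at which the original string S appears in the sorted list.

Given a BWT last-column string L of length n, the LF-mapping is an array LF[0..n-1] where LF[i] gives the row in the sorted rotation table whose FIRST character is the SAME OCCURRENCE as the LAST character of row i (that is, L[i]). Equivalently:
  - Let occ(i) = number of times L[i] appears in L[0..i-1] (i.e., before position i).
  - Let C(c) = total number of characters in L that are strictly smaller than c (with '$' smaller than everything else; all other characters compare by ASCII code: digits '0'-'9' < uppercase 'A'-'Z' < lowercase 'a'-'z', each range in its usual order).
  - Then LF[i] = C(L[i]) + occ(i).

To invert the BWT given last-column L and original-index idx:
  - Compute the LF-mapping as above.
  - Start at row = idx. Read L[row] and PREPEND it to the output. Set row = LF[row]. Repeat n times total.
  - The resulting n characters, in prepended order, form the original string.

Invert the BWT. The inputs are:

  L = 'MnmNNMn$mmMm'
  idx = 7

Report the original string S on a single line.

Answer: mmmnmMNNMnM$

Derivation:
LF mapping: 1 10 6 4 5 2 11 0 7 8 3 9
Walk LF starting at row 7, prepending L[row]:
  step 1: row=7, L[7]='$', prepend. Next row=LF[7]=0
  step 2: row=0, L[0]='M', prepend. Next row=LF[0]=1
  step 3: row=1, L[1]='n', prepend. Next row=LF[1]=10
  step 4: row=10, L[10]='M', prepend. Next row=LF[10]=3
  step 5: row=3, L[3]='N', prepend. Next row=LF[3]=4
  step 6: row=4, L[4]='N', prepend. Next row=LF[4]=5
  step 7: row=5, L[5]='M', prepend. Next row=LF[5]=2
  step 8: row=2, L[2]='m', prepend. Next row=LF[2]=6
  step 9: row=6, L[6]='n', prepend. Next row=LF[6]=11
  step 10: row=11, L[11]='m', prepend. Next row=LF[11]=9
  step 11: row=9, L[9]='m', prepend. Next row=LF[9]=8
  step 12: row=8, L[8]='m', prepend. Next row=LF[8]=7
Reversed output: mmmnmMNNMnM$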